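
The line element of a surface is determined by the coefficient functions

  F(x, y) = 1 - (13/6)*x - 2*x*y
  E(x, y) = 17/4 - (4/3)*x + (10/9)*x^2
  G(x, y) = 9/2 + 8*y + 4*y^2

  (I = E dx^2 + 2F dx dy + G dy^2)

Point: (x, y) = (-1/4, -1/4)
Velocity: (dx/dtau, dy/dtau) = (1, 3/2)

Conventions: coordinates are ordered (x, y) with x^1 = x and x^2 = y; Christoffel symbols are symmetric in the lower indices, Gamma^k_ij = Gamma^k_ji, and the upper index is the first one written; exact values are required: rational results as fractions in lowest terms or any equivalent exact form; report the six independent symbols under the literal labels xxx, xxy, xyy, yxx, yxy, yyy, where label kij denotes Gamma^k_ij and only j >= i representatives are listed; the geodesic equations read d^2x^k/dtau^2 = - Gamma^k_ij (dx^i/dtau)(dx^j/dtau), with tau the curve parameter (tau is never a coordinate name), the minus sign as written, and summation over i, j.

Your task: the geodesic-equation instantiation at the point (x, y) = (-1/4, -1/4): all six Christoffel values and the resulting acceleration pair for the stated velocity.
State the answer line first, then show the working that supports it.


Answer: Gamma_xxx = -68/3107, Gamma_xxy = 0, Gamma_xyy = -828/3107, Gamma_yxx = -1848/3107, Gamma_yxy = 0, Gamma_yyy = 3816/3107; accelerations (d^2x/dtau^2, d^2y/dtau^2) = (1931/3107, -6738/3107)

E = 335/72, F = 17/12, G = 11/4 at the point
E_x = -17/9, E_y = 0, F_x = -5/3, F_y = 1/2, G_x = 0, G_y = 6
EG - F^2 = 3107/288;  g^inv = (288/3107) * [[11/4, -17/12], [-17/12, 335/72]]
first-kind symbols [ij,l] = (1/2)(d_i g_jl + d_j g_il - d_l g_ij): [xx,x] = E_x/2 = -17/18, [xx,y] = F_x - E_y/2 = -5/3, [xy,x] = E_y/2 = 0, [xy,y] = G_x/2 = 0, [yy,x] = F_y - G_x/2 = 1/2, [yy,y] = G_y/2 = 3
Gamma^x_ij = (G*[ij,x] - F*[ij,y])/(EG - F^2), Gamma^y_ij = (E*[ij,y] - F*[ij,x])/(EG - F^2)
Gamma_xxx = -68/3107, Gamma_xxy = 0, Gamma_xyy = -828/3107, Gamma_yxx = -1848/3107, Gamma_yxy = 0, Gamma_yyy = 3816/3107
d^2x/dtau^2 = -(Gamma_xxx*(1)^2 + 2*Gamma_xxy*(1)*(3/2) + Gamma_xyy*(3/2)^2) = 1931/3107
d^2y/dtau^2 = -(Gamma_yxx*(1)^2 + 2*Gamma_yxy*(1)*(3/2) + Gamma_yyy*(3/2)^2) = -6738/3107


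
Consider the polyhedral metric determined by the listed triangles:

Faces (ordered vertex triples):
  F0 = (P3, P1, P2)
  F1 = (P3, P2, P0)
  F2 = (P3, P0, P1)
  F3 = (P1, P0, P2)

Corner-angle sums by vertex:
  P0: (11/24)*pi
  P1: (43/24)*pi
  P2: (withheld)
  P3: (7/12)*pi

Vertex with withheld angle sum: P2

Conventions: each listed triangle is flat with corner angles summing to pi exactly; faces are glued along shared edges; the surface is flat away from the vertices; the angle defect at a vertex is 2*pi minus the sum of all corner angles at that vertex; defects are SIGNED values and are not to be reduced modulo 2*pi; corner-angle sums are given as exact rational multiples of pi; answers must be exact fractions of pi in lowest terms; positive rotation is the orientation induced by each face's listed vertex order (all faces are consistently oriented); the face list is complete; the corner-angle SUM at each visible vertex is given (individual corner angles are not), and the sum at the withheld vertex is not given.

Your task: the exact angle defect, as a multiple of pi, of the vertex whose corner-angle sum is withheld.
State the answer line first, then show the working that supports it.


Answer: defect(P2) = (5/6)*pi

V = 4, E = 6, F = 4; chi = V - E + F = 2
Gauss-Bonnet: total defect = 2*pi*chi = 4*pi; visible defects sum to (19/6)*pi


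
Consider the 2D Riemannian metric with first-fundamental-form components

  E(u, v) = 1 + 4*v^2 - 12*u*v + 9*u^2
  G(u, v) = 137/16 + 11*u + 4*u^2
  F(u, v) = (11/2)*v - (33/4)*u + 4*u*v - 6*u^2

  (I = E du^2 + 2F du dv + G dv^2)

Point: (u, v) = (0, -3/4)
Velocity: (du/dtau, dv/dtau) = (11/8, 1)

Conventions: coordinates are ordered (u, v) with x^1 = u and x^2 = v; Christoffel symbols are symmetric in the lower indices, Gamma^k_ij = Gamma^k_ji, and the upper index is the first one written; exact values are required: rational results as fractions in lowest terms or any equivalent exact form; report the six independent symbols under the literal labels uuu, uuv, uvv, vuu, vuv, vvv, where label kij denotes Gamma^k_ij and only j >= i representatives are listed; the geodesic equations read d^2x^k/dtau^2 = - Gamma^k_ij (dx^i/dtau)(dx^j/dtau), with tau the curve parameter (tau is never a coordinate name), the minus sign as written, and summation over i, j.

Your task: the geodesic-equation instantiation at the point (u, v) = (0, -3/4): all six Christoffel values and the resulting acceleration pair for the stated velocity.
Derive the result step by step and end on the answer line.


E = 13/4, F = -33/8, G = 137/16 at the point
E_u = 9, E_v = -6, F_u = -45/4, F_v = 11/2, G_u = 11, G_v = 0
EG - F^2 = 173/16;  g^inv = (16/173) * [[137/16, 33/8], [33/8, 13/4]]
first-kind symbols [ij,l] = (1/2)(d_i g_jl + d_j g_il - d_l g_ij): [uu,u] = E_u/2 = 9/2, [uu,v] = F_u - E_v/2 = -33/4, [uv,u] = E_v/2 = -3, [uv,v] = G_u/2 = 11/2, [vv,u] = F_v - G_u/2 = 0, [vv,v] = G_v/2 = 0
Gamma^u_ij = (G*[ij,u] - F*[ij,v])/(EG - F^2), Gamma^v_ij = (E*[ij,v] - F*[ij,u])/(EG - F^2)
Gamma_uuu = 72/173, Gamma_uuv = -48/173, Gamma_uvv = 0, Gamma_vuu = -132/173, Gamma_vuv = 88/173, Gamma_vvv = 0
d^2u/dtau^2 = -(Gamma_uuu*(11/8)^2 + 2*Gamma_uuv*(11/8)*(1) + Gamma_uvv*(1)^2) = -33/1384
d^2v/dtau^2 = -(Gamma_vuu*(11/8)^2 + 2*Gamma_vuv*(11/8)*(1) + Gamma_vvv*(1)^2) = 121/2768

Answer: Gamma_uuu = 72/173, Gamma_uuv = -48/173, Gamma_uvv = 0, Gamma_vuu = -132/173, Gamma_vuv = 88/173, Gamma_vvv = 0; accelerations (d^2u/dtau^2, d^2v/dtau^2) = (-33/1384, 121/2768)


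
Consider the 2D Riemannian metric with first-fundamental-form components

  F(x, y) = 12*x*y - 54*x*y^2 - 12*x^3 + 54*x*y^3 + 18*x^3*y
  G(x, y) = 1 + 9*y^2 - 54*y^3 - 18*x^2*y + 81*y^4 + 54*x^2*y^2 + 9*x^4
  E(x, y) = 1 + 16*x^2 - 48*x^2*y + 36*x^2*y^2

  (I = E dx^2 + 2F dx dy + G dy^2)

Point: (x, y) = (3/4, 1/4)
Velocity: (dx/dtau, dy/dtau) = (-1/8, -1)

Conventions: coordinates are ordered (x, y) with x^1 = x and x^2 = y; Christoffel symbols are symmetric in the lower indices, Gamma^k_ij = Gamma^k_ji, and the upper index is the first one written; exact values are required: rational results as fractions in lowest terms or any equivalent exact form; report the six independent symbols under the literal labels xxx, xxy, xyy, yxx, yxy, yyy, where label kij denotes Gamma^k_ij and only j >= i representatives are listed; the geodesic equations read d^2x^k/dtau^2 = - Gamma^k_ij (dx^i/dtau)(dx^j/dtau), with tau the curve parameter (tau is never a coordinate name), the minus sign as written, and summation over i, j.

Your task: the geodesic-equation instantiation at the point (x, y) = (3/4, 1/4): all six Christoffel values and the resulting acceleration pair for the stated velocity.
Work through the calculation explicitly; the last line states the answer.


E = 289/64, F = -45/16, G = 13/4 at the point
E_x = 75/8, E_y = -135/8, F_x = -195/16, F_y = 63/16, G_x = 27/2, G_y = 9/2
EG - F^2 = 433/64;  g^inv = (64/433) * [[13/4, 45/16], [45/16, 289/64]]
first-kind symbols [ij,l] = (1/2)(d_i g_jl + d_j g_il - d_l g_ij): [xx,x] = E_x/2 = 75/16, [xx,y] = F_x - E_y/2 = -15/4, [xy,x] = E_y/2 = -135/16, [xy,y] = G_x/2 = 27/4, [yy,x] = F_y - G_x/2 = -45/16, [yy,y] = G_y/2 = 9/4
Gamma^x_ij = (G*[ij,x] - F*[ij,y])/(EG - F^2), Gamma^y_ij = (E*[ij,y] - F*[ij,x])/(EG - F^2)
Gamma_xxx = 300/433, Gamma_xxy = -540/433, Gamma_xyy = -180/433, Gamma_yxx = -240/433, Gamma_yxy = 432/433, Gamma_yyy = 144/433
d^2x/dtau^2 = -(Gamma_xxx*(-1/8)^2 + 2*Gamma_xxy*(-1/8)*(-1) + Gamma_xyy*(-1)^2) = 4965/6928
d^2y/dtau^2 = -(Gamma_yxx*(-1/8)^2 + 2*Gamma_yxy*(-1/8)*(-1) + Gamma_yyy*(-1)^2) = -993/1732

Answer: Gamma_xxx = 300/433, Gamma_xxy = -540/433, Gamma_xyy = -180/433, Gamma_yxx = -240/433, Gamma_yxy = 432/433, Gamma_yyy = 144/433; accelerations (d^2x/dtau^2, d^2y/dtau^2) = (4965/6928, -993/1732)


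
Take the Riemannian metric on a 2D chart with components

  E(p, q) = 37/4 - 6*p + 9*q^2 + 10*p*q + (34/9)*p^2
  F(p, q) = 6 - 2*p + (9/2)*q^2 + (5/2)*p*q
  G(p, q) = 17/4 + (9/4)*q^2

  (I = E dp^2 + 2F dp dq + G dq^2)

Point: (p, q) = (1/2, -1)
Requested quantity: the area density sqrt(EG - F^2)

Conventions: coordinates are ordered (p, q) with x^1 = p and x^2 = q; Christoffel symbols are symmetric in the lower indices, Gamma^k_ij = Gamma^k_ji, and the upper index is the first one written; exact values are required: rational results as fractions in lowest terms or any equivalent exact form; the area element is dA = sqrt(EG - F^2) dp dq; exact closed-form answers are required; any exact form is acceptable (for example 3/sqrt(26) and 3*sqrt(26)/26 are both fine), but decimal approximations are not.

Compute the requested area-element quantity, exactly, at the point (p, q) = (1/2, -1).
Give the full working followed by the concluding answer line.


E = 403/36, F = 33/4, G = 13/2; EG - F^2 = 677/144

Answer: sqrt(EG - F^2) = sqrt(677)/12


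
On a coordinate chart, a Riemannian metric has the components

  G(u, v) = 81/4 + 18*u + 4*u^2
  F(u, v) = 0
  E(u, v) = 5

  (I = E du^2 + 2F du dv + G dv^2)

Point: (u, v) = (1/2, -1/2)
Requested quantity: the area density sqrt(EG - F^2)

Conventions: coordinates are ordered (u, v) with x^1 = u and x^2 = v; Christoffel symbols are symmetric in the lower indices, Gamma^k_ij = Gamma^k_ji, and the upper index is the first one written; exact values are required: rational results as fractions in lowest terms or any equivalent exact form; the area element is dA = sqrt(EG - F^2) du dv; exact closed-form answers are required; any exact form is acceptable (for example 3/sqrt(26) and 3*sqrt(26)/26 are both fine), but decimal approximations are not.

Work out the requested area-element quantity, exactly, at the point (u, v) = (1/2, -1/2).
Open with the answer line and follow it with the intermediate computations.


Answer: sqrt(EG - F^2) = 11*sqrt(5)/2

E = 5, F = 0, G = 121/4; EG - F^2 = 605/4


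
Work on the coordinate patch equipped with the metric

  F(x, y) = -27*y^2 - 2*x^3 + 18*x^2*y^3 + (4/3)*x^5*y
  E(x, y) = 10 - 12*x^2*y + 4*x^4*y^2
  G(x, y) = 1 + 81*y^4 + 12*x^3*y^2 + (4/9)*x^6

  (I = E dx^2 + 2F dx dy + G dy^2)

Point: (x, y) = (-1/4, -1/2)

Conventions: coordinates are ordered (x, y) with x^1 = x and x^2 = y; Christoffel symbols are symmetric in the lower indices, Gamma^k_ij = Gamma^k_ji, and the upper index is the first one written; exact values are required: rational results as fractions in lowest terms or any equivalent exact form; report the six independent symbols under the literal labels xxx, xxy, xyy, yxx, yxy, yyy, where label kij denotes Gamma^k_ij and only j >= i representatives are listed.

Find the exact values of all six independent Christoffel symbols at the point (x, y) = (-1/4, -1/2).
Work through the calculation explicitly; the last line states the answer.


E = 2657/256, F = -10535/1536, G = 55441/9216 at the point
E_x = -49/16, E_y = -49/64, F_x = 283/384, F_y = 21383/768, G_x = 215/384, G_y = -645/16
EG - F^2 = 141877/9216;  g^inv = (9216/141877) * [[55441/9216, 10535/1536], [10535/1536, 2657/256]]
first-kind symbols [ij,l] = (1/2)(d_i g_jl + d_j g_il - d_l g_ij): [xx,x] = E_x/2 = -49/32, [xx,y] = F_x - E_y/2 = 215/192, [xy,x] = E_y/2 = -49/128, [xy,y] = G_x/2 = 215/768, [yy,x] = F_y - G_x/2 = 441/16, [yy,y] = G_y/2 = -645/32
Gamma^x_ij = (G*[ij,x] - F*[ij,y])/(EG - F^2), Gamma^y_ij = (E*[ij,y] - F*[ij,x])/(EG - F^2)

Answer: Gamma_xxx = -14112/141877, Gamma_xxy = -3528/141877, Gamma_xyy = 254016/141877, Gamma_yxx = 10320/141877, Gamma_yxy = 2580/141877, Gamma_yyy = -185760/141877


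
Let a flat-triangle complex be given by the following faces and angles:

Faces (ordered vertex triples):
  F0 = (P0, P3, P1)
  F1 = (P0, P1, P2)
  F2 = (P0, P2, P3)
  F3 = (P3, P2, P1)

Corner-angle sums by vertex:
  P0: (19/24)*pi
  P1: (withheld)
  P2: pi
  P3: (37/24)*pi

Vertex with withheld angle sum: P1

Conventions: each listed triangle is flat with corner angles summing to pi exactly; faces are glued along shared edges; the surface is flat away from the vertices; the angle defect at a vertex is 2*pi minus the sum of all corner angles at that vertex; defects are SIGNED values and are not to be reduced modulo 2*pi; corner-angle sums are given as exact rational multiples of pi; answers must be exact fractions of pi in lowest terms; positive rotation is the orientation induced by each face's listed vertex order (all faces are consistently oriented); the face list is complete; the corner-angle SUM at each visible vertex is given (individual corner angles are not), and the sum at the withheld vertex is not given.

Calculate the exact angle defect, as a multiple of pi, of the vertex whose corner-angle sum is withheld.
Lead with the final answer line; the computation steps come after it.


Answer: defect(P1) = (4/3)*pi

V = 4, E = 6, F = 4; chi = V - E + F = 2
Gauss-Bonnet: total defect = 2*pi*chi = 4*pi; visible defects sum to (8/3)*pi


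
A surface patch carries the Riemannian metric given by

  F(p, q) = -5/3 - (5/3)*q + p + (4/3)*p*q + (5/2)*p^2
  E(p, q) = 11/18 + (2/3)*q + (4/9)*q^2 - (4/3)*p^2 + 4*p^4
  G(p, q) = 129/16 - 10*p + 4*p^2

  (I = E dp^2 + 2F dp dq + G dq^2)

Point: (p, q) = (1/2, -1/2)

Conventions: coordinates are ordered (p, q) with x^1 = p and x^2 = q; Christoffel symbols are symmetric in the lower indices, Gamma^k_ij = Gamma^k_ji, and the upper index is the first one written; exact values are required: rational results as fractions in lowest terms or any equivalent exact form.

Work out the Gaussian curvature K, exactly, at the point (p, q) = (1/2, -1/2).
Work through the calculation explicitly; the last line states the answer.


E = 11/36, F = -1/24, G = 65/16, EG - F^2 = 119/96 at the point
E_p = 2/3, E_q = 2/9, F_p = 17/6, F_q = -1, G_p = -6, G_q = 0
E_qq = 8/9, F_pq = 4/3, G_pp = 8
Using the Brioschi determinant formula for K from the metric derivatives:
M1 = [[-E_qq/2 + F_pq - G_pp/2, E_p/2, F_p - E_q/2], [F_q - G_p/2, E, F], [G_q/2, F, G]] = [[-28/9, 1/3, 49/18], [2, 11/36, -1/24], [0, -1/24, 65/16]]; det M1 = -163/24
M2 = [[0, E_q/2, G_p/2], [E_q/2, E, F], [G_p/2, F, G]] = [[0, 1/9, -3], [1/9, 11/36, -1/24], [-3, -1/24, 65/16]]; det M2 = -3593/1296
det M1 - det M2 = -5209/1296; K = -5209/1296 / (119/96)^2 = -333376/127449

Answer: K = -333376/127449


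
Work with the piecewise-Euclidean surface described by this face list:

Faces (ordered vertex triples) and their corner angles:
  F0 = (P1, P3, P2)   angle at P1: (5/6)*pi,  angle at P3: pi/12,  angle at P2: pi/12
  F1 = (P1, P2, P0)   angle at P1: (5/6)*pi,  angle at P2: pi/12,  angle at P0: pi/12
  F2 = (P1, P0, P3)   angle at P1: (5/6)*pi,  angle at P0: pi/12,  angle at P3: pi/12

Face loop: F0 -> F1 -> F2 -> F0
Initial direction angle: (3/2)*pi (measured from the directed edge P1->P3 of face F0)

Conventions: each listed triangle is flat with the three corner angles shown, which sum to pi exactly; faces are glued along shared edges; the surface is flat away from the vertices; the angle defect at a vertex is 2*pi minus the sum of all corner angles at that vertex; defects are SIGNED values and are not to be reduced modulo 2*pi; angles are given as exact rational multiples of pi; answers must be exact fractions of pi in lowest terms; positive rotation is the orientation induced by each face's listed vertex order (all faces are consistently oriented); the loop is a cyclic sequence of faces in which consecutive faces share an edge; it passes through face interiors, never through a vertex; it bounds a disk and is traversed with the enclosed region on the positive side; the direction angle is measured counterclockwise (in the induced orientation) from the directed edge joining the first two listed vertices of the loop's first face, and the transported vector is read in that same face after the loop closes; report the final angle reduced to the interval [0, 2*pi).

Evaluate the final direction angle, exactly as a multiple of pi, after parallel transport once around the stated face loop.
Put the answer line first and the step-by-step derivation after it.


Answer: final direction angle = pi

enclosed vertex P1: corner angles sum to (5/2)*pi, defect = 2*pi - (5/2)*pi = -pi/2
the final direction is the initial angle plus the enclosed defects, taken mod 2*pi in the induced orientation
final angle = (3/2)*pi - pi/2 = pi (mod 2*pi)


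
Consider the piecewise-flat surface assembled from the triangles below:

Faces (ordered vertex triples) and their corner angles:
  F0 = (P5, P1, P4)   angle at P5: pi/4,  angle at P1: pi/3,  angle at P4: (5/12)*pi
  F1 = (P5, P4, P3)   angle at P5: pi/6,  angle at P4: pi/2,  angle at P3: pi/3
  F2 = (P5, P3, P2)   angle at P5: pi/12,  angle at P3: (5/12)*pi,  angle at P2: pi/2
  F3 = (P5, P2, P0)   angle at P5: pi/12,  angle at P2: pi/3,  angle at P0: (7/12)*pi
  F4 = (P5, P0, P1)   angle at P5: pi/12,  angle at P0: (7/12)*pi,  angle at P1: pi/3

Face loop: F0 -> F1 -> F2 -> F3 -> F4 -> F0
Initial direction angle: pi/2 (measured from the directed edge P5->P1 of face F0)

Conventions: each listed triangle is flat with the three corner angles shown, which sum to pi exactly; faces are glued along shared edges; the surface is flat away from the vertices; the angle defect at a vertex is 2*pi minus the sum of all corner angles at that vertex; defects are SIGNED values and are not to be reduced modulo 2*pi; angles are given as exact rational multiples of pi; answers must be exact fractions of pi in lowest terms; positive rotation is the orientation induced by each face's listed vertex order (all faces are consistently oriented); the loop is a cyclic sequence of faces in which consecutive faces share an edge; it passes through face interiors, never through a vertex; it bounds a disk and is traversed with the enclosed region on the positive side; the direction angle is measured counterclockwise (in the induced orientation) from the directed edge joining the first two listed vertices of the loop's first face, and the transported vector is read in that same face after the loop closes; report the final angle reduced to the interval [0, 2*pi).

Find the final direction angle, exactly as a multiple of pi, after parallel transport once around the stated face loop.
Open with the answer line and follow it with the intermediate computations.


Answer: final direction angle = (11/6)*pi

enclosed vertex P5: corner angles sum to (2/3)*pi, defect = 2*pi - (2/3)*pi = (4/3)*pi
final direction = starting direction + enclosed defect total, reduced mod 2*pi (induced orientation)
final angle = pi/2 + (4/3)*pi = (11/6)*pi (mod 2*pi)


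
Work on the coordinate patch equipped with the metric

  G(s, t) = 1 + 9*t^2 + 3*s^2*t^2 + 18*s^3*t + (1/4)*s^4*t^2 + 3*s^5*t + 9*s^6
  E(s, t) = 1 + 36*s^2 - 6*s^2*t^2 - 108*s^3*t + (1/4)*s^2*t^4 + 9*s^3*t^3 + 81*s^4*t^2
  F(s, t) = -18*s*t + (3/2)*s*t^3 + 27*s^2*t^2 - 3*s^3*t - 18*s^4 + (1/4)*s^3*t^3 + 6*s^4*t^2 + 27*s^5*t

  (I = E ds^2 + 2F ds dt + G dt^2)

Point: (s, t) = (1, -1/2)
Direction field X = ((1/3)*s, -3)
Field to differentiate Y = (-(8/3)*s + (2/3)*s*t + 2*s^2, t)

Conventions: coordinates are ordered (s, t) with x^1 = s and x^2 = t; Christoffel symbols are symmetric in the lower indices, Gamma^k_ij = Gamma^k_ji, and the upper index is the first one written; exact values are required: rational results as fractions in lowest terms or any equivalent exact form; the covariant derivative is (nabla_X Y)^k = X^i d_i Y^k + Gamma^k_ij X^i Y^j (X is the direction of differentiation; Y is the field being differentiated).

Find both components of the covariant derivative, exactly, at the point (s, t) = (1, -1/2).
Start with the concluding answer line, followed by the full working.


Answer: (nabla_X Y)^s = -103574/21159, (nabla_X Y)^t = -55247/21159

E = 6953/64, F = -415/32, G = 41/16 at the point
E_s = 9877/32, E_t = -1411/8, F_s = -3417/32, F_t = -411/16, G_s = 85/4, G_t = 35/4
EG - F^2 = 7053/64;  g^inv = (64/7053) * [[41/16, 415/32], [415/32, 6953/64]]
first-kind symbols [ij,l] = (1/2)(d_i g_jl + d_j g_il - d_l g_ij): [ss,s] = E_s/2 = 9877/64, [ss,t] = F_s - E_t/2 = -595/32, [st,s] = E_t/2 = -1411/16, [st,t] = G_s/2 = 85/8, [tt,s] = F_t - G_s/2 = -581/16, [tt,t] = G_t/2 = 35/8
Gamma^s_ij = (G*[ij,s] - F*[ij,t])/(EG - F^2), Gamma^t_ij = (E*[ij,t] - F*[ij,s])/(EG - F^2)
Gamma_sss = 9877/7053, Gamma_sst = -5644/7053, Gamma_stt = -2324/7053, Gamma_tss = -1190/7053, Gamma_tst = 680/7053, Gamma_ttt = 280/7053
X = (1/3, -3), Y = (-1, -1/2) at the point


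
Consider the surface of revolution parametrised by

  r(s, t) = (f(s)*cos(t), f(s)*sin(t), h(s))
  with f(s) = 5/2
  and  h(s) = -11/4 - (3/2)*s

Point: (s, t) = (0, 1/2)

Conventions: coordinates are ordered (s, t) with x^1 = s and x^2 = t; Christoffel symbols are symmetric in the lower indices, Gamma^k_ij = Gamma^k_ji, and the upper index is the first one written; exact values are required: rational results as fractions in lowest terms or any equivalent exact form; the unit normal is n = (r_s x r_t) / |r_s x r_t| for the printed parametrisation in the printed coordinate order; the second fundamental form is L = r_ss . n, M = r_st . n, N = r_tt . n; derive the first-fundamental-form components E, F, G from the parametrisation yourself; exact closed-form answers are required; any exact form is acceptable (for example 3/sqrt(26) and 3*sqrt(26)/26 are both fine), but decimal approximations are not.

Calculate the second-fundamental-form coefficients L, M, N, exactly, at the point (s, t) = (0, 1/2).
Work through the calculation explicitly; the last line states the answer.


f = 5/2, f' = 0, f'' = 0, h' = -3/2, h'' = 0
E = 9/4, F = 0, G = 25/4; answer radicand W^2 = 9/4
unnormalised second-form numerators: l = 0, m = 0, n = -15/4; L = l/sqrt(9/4), and similarly M = m/sqrt(W^2), N = n/sqrt(W^2)

Answer: L = 0, M = 0, N = -5/2


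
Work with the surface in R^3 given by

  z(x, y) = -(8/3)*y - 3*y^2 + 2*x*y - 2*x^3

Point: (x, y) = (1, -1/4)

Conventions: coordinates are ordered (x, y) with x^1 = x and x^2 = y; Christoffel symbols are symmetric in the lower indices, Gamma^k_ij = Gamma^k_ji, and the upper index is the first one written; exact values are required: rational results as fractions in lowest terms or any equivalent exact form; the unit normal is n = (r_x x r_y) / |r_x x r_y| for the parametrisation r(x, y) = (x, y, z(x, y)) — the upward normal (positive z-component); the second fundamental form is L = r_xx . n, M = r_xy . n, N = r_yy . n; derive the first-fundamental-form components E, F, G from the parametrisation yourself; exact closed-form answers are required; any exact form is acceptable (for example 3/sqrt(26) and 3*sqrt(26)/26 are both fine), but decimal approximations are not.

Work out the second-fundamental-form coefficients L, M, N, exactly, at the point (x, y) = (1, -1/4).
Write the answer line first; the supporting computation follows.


Answer: L = -36*sqrt(1582)/791, M = 6*sqrt(1582)/791, N = -18*sqrt(1582)/791

z_x = -13/2, z_y = 5/6, z_xx = -12, z_xy = 2, z_yy = -6
E = 173/4, F = -65/12, G = 61/36; answer radicand W^2 = 791/18
unnormalised second-form numerators: l = -12, m = 2, n = -6; L = l/sqrt(791/18), and similarly M = m/sqrt(W^2), N = n/sqrt(W^2)


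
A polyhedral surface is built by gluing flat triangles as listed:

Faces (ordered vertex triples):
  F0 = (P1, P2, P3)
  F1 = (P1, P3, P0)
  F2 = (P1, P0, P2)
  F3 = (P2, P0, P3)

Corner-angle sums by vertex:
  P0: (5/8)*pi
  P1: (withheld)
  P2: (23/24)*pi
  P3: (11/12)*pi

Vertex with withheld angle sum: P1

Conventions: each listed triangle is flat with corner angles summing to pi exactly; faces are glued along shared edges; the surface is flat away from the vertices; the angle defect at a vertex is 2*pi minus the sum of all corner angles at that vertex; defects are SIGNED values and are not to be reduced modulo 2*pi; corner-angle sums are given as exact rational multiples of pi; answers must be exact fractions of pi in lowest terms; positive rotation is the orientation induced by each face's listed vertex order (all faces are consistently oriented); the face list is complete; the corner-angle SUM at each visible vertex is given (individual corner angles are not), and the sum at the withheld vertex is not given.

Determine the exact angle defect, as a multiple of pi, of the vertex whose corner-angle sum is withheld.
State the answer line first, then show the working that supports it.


Answer: defect(P1) = pi/2

V = 4, E = 6, F = 4; chi = V - E + F = 2
Gauss-Bonnet: total defect = 2*pi*chi = 4*pi; visible defects sum to (7/2)*pi


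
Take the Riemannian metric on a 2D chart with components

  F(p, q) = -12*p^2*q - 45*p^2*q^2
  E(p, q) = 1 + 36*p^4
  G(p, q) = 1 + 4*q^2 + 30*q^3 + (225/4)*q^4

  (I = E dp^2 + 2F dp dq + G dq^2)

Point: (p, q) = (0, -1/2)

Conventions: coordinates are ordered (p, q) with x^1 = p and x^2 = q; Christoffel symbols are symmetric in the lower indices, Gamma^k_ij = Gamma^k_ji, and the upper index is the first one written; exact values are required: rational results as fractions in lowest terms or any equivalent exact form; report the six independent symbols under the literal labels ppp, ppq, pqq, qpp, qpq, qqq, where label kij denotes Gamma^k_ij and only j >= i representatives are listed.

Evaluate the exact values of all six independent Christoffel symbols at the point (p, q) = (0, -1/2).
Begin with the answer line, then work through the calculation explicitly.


Answer: Gamma_ppp = 0, Gamma_ppq = 0, Gamma_pqq = 0, Gamma_qpp = 0, Gamma_qpq = 0, Gamma_qqq = -308/113

E = 1, F = 0, G = 113/64 at the point
E_p = 0, E_q = 0, F_p = 0, F_q = 0, G_p = 0, G_q = -77/8
EG - F^2 = 113/64;  g^inv = (64/113) * [[113/64, 0], [0, 1]]
first-kind symbols [ij,l] = (1/2)(d_i g_jl + d_j g_il - d_l g_ij): [pp,p] = E_p/2 = 0, [pp,q] = F_p - E_q/2 = 0, [pq,p] = E_q/2 = 0, [pq,q] = G_p/2 = 0, [qq,p] = F_q - G_p/2 = 0, [qq,q] = G_q/2 = -77/16
Gamma^p_ij = (G*[ij,p] - F*[ij,q])/(EG - F^2), Gamma^q_ij = (E*[ij,q] - F*[ij,p])/(EG - F^2)


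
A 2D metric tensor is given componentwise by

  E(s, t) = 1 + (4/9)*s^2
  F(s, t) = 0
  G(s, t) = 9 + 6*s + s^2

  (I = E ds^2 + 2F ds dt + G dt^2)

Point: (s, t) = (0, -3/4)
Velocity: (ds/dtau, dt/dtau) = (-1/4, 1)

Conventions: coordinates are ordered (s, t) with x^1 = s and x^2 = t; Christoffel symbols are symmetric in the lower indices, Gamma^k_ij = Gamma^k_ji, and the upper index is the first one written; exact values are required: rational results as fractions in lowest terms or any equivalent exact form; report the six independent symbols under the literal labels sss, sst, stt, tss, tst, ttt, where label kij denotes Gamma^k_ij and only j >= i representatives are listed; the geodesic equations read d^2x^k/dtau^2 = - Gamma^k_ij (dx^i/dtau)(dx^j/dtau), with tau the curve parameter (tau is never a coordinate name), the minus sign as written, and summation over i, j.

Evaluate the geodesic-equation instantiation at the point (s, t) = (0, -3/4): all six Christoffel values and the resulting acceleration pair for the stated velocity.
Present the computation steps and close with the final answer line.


E = 1, F = 0, G = 9 at the point
E_s = 0, E_t = 0, F_s = 0, F_t = 0, G_s = 6, G_t = 0
EG - F^2 = 9;  g^inv = (1/9) * [[9, 0], [0, 1]]
first-kind symbols [ij,l] = (1/2)(d_i g_jl + d_j g_il - d_l g_ij): [ss,s] = E_s/2 = 0, [ss,t] = F_s - E_t/2 = 0, [st,s] = E_t/2 = 0, [st,t] = G_s/2 = 3, [tt,s] = F_t - G_s/2 = -3, [tt,t] = G_t/2 = 0
Gamma^s_ij = (G*[ij,s] - F*[ij,t])/(EG - F^2), Gamma^t_ij = (E*[ij,t] - F*[ij,s])/(EG - F^2)
Gamma_sss = 0, Gamma_sst = 0, Gamma_stt = -3, Gamma_tss = 0, Gamma_tst = 1/3, Gamma_ttt = 0
d^2s/dtau^2 = -(Gamma_sss*(-1/4)^2 + 2*Gamma_sst*(-1/4)*(1) + Gamma_stt*(1)^2) = 3
d^2t/dtau^2 = -(Gamma_tss*(-1/4)^2 + 2*Gamma_tst*(-1/4)*(1) + Gamma_ttt*(1)^2) = 1/6

Answer: Gamma_sss = 0, Gamma_sst = 0, Gamma_stt = -3, Gamma_tss = 0, Gamma_tst = 1/3, Gamma_ttt = 0; accelerations (d^2s/dtau^2, d^2t/dtau^2) = (3, 1/6)


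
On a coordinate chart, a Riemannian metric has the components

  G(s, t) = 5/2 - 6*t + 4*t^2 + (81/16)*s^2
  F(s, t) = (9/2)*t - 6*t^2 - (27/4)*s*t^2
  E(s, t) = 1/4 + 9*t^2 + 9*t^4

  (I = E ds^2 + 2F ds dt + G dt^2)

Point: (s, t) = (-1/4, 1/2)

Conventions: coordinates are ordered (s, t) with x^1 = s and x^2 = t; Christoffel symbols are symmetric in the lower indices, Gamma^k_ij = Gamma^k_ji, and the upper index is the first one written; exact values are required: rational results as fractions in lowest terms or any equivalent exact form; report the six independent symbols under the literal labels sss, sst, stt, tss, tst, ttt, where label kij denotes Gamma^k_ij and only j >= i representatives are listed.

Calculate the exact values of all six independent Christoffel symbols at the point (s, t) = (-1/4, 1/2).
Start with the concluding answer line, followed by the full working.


Answer: Gamma_sss = 10125/1154, Gamma_sst = 28647/4616, Gamma_stt = 38637/18464, Gamma_tss = -13230/577, Gamma_tst = -12069/1154, Gamma_ttt = -19519/4616

E = 49/16, F = 75/64, G = 209/256 at the point
E_s = 0, E_t = 27/2, F_s = -27/16, F_t = 3/16, G_s = -81/32, G_t = -2
EG - F^2 = 577/512;  g^inv = (512/577) * [[209/256, -75/64], [-75/64, 49/16]]
first-kind symbols [ij,l] = (1/2)(d_i g_jl + d_j g_il - d_l g_ij): [ss,s] = E_s/2 = 0, [ss,t] = F_s - E_t/2 = -135/16, [st,s] = E_t/2 = 27/4, [st,t] = G_s/2 = -81/64, [tt,s] = F_t - G_s/2 = 93/64, [tt,t] = G_t/2 = -1
Gamma^s_ij = (G*[ij,s] - F*[ij,t])/(EG - F^2), Gamma^t_ij = (E*[ij,t] - F*[ij,s])/(EG - F^2)


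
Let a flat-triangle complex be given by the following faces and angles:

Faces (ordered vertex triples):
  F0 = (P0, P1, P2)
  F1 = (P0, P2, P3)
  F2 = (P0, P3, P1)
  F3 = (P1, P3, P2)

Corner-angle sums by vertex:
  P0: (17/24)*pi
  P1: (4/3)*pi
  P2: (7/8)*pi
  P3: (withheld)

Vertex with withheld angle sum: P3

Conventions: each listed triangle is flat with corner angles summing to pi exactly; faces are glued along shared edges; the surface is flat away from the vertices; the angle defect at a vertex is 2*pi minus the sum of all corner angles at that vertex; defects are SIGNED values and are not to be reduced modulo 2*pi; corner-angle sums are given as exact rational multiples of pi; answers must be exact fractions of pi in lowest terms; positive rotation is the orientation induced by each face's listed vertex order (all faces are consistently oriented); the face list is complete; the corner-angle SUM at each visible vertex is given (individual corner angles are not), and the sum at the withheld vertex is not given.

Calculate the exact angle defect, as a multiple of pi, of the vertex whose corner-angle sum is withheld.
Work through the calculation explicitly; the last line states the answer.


V = 4, E = 6, F = 4; chi = V - E + F = 2
Gauss-Bonnet: total defect = 2*pi*chi = 4*pi; visible defects sum to (37/12)*pi

Answer: defect(P3) = (11/12)*pi


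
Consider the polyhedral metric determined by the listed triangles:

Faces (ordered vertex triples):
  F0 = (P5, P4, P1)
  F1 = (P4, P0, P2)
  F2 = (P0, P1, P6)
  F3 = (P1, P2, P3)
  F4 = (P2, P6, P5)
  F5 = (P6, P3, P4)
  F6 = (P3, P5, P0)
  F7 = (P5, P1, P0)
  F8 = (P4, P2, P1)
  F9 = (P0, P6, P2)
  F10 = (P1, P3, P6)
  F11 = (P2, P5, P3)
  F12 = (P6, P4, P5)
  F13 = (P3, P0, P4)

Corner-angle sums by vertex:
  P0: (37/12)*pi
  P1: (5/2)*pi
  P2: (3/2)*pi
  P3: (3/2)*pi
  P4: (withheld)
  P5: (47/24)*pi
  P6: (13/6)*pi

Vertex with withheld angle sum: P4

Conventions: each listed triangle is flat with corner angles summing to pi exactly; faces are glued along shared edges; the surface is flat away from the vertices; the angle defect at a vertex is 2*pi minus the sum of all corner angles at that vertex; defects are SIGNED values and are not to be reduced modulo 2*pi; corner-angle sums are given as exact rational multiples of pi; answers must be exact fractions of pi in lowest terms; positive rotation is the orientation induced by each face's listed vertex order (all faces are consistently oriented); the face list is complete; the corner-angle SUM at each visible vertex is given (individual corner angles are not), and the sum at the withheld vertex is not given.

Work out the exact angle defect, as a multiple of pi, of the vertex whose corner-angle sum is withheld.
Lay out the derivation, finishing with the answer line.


V = 7, E = 21, F = 14; chi = V - E + F = 0
Gauss-Bonnet: total defect = 2*pi*chi = 0; visible defects sum to (-17/24)*pi

Answer: defect(P4) = (17/24)*pi


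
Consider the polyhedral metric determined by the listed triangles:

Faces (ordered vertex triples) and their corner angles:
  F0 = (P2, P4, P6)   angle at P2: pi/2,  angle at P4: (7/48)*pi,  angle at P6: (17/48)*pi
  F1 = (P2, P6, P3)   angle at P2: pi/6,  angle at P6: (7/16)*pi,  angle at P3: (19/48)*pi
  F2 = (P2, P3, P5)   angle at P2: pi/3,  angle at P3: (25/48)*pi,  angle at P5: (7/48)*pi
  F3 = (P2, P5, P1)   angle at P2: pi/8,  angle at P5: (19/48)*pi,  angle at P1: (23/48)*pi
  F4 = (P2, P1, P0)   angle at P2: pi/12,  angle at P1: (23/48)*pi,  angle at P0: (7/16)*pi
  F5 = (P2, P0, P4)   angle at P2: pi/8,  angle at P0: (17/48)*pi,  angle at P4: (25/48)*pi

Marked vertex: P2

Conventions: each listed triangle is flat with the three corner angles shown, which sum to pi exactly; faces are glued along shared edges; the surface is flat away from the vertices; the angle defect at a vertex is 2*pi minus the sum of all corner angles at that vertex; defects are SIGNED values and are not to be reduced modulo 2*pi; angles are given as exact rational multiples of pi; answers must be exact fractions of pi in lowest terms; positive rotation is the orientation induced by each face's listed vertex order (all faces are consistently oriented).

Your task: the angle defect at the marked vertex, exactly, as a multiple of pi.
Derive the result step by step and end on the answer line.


Sum of corner angles at P2: (4/3)*pi
defect = 2*pi - (4/3)*pi

Answer: defect(P2) = (2/3)*pi


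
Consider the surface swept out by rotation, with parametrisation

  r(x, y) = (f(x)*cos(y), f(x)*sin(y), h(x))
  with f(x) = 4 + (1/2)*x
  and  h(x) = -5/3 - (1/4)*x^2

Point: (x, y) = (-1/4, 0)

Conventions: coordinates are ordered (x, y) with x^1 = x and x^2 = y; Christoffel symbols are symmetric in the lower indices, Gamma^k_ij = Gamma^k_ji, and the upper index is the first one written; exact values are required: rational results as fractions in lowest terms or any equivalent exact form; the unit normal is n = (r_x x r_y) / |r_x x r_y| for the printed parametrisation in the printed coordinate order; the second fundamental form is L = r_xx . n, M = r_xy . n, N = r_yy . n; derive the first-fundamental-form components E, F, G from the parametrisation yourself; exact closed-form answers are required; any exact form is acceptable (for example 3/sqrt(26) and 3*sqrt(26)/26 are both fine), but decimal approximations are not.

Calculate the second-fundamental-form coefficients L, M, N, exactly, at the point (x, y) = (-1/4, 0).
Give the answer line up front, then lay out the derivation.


Answer: L = -2*sqrt(17)/17, M = 0, N = 31*sqrt(17)/136

f = 31/8, f' = 1/2, f'' = 0, h' = 1/8, h'' = -1/2
E = 17/64, F = 0, G = 961/64; answer radicand W^2 = 17/64
unnormalised second-form numerators: l = -1/4, m = 0, n = 31/64; L = l/sqrt(17/64), and similarly M = m/sqrt(W^2), N = n/sqrt(W^2)


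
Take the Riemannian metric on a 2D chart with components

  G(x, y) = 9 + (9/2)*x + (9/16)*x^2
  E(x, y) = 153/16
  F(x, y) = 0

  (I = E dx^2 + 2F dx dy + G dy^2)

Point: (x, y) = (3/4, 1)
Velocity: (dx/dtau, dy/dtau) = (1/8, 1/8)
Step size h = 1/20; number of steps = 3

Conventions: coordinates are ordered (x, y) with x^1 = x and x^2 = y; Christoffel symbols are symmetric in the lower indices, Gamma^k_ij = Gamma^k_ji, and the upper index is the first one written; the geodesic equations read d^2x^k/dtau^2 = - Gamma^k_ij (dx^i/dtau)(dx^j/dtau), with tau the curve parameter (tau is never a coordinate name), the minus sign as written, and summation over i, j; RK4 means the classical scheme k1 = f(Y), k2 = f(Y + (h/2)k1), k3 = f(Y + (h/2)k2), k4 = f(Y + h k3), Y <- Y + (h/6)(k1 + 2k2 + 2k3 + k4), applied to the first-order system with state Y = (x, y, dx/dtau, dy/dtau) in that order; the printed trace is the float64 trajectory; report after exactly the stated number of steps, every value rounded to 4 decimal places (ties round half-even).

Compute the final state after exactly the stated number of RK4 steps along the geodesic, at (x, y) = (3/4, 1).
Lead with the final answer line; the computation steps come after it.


Answer: x = 0.7688, y = 1.0187, dx/dtau = 0.1257, dy/dtau = 0.1240

f(Y) = (dx/dtau, dy/dtau, -Gamma^x_ij Y'^i Y'^j, -Gamma^y_ij Y'^i Y'^j) with the Gammas evaluated at the stage position; h = 0.050000; intermediate values shown to 6 dp
step 0: x = 0.7500, y = 1.0000, dx/dtau = 0.1250, dy/dtau = 0.1250
step 1:
  k1: at (x, y) = (0.750000, 1.000000), (dx/dtau, dy/dtau) = (0.125000, 0.125000); Gamma_xxx = 0.000000, Gamma_xxy = 0.000000, Gamma_xyy = -0.279412, Gamma_yxx = 0.000000, Gamma_yxy = 0.210526, Gamma_yyy = 0.000000; k1 = (0.125000, 0.125000, 0.004366, -0.006579)
  k2: at (x, y) = (0.753125, 1.003125), (dx/dtau, dy/dtau) = (0.125109, 0.124836); Gamma_xxx = 0.000000, Gamma_xxy = 0.000000, Gamma_xyy = -0.279596, Gamma_yxx = 0.000000, Gamma_yxy = 0.210388, Gamma_yyy = 0.000000; k2 = (0.125109, 0.124836, 0.004357, -0.006572)
  k3: at (x, y) = (0.753128, 1.003121), (dx/dtau, dy/dtau) = (0.125109, 0.124836); Gamma_xxx = 0.000000, Gamma_xxy = 0.000000, Gamma_xyy = -0.279596, Gamma_yxx = 0.000000, Gamma_yxy = 0.210388, Gamma_yyy = 0.000000; k3 = (0.125109, 0.124836, 0.004357, -0.006572)
  k4: at (x, y) = (0.756255, 1.006242), (dx/dtau, dy/dtau) = (0.125218, 0.124671); Gamma_xxx = 0.000000, Gamma_xxy = 0.000000, Gamma_xyy = -0.279780, Gamma_yxx = 0.000000, Gamma_yxy = 0.210249, Gamma_yyy = 0.000000; k4 = (0.125218, 0.124671, 0.004349, -0.006564)
  Y <- Y + (h/6)(k1 + 2k2 + 2k3 + k4): x = 0.7563, y = 1.0062, dx/dtau = 0.1252, dy/dtau = 0.1247
step 2:
  k1: at (x, y) = (0.756255, 1.006242), (dx/dtau, dy/dtau) = (0.125218, 0.124671); Gamma_xxx = 0.000000, Gamma_xxy = 0.000000, Gamma_xyy = -0.279780, Gamma_yxx = 0.000000, Gamma_yxy = 0.210249, Gamma_yyy = 0.000000; k1 = (0.125218, 0.124671, 0.004349, -0.006564)
  k2: at (x, y) = (0.759386, 1.009359), (dx/dtau, dy/dtau) = (0.125327, 0.124507); Gamma_xxx = 0.000000, Gamma_xxy = 0.000000, Gamma_xyy = -0.279964, Gamma_yxx = 0.000000, Gamma_yxy = 0.210111, Gamma_yyy = 0.000000; k2 = (0.125327, 0.124507, 0.004340, -0.006557)
  k3: at (x, y) = (0.759389, 1.009354), (dx/dtau, dy/dtau) = (0.125326, 0.124507); Gamma_xxx = 0.000000, Gamma_xxy = 0.000000, Gamma_xyy = -0.279964, Gamma_yxx = 0.000000, Gamma_yxy = 0.210111, Gamma_yyy = 0.000000; k3 = (0.125326, 0.124507, 0.004340, -0.006557)
  k4: at (x, y) = (0.762522, 1.012467), (dx/dtau, dy/dtau) = (0.125435, 0.124344); Gamma_xxx = 0.000000, Gamma_xxy = 0.000000, Gamma_xyy = -0.280148, Gamma_yxx = 0.000000, Gamma_yxy = 0.209973, Gamma_yyy = 0.000000; k4 = (0.125435, 0.124344, 0.004331, -0.006550)
  Y <- Y + (h/6)(k1 + 2k2 + 2k3 + k4): x = 0.7625, y = 1.0125, dx/dtau = 0.1254, dy/dtau = 0.1243
step 3:
  k1: at (x, y) = (0.762522, 1.012467), (dx/dtau, dy/dtau) = (0.125435, 0.124344); Gamma_xxx = 0.000000, Gamma_xxy = 0.000000, Gamma_xyy = -0.280148, Gamma_yxx = 0.000000, Gamma_yxy = 0.209973, Gamma_yyy = 0.000000; k1 = (0.125435, 0.124344, 0.004331, -0.006550)
  k2: at (x, y) = (0.765658, 1.015576), (dx/dtau, dy/dtau) = (0.125543, 0.124180); Gamma_xxx = 0.000000, Gamma_xxy = 0.000000, Gamma_xyy = -0.280333, Gamma_yxx = 0.000000, Gamma_yxy = 0.209835, Gamma_yyy = 0.000000; k2 = (0.125543, 0.124180, 0.004323, -0.006543)
  k3: at (x, y) = (0.765660, 1.015572), (dx/dtau, dy/dtau) = (0.125543, 0.124180); Gamma_xxx = 0.000000, Gamma_xxy = 0.000000, Gamma_xyy = -0.280333, Gamma_yxx = 0.000000, Gamma_yxy = 0.209835, Gamma_yyy = 0.000000; k3 = (0.125543, 0.124180, 0.004323, -0.006543)
  k4: at (x, y) = (0.768799, 1.018676), (dx/dtau, dy/dtau) = (0.125651, 0.124016); Gamma_xxx = 0.000000, Gamma_xxy = 0.000000, Gamma_xyy = -0.280518, Gamma_yxx = 0.000000, Gamma_yxy = 0.209696, Gamma_yyy = 0.000000; k4 = (0.125651, 0.124016, 0.004314, -0.006535)
  Y <- Y + (h/6)(k1 + 2k2 + 2k3 + k4): x = 0.7688, y = 1.0187, dx/dtau = 0.1257, dy/dtau = 0.1240


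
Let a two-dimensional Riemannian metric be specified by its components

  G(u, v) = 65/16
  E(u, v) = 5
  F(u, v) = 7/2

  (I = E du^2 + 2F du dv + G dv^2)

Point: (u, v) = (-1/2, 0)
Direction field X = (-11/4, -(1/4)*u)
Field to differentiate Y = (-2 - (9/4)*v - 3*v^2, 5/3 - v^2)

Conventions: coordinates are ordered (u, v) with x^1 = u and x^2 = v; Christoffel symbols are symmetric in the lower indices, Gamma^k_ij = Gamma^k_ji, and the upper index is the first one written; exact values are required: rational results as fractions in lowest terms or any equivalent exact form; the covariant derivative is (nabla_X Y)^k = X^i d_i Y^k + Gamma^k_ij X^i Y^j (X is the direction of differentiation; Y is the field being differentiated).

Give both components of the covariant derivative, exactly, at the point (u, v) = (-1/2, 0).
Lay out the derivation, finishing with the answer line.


E = 5, F = 7/2, G = 65/16 at the point
E_u = 0, E_v = 0, F_u = 0, F_v = 0, G_u = 0, G_v = 0
EG - F^2 = 129/16;  g^inv = (16/129) * [[65/16, -7/2], [-7/2, 5]]
first-kind symbols [ij,l] = (1/2)(d_i g_jl + d_j g_il - d_l g_ij): [uu,u] = E_u/2 = 0, [uu,v] = F_u - E_v/2 = 0, [uv,u] = E_v/2 = 0, [uv,v] = G_u/2 = 0, [vv,u] = F_v - G_u/2 = 0, [vv,v] = G_v/2 = 0
Gamma^u_ij = (G*[ij,u] - F*[ij,v])/(EG - F^2), Gamma^v_ij = (E*[ij,v] - F*[ij,u])/(EG - F^2)
Gamma_uuu = 0, Gamma_uuv = 0, Gamma_uvv = 0, Gamma_vuu = 0, Gamma_vuv = 0, Gamma_vvv = 0
X = (-11/4, 1/8), Y = (-2, 5/3) at the point

Answer: (nabla_X Y)^u = -9/32, (nabla_X Y)^v = 0
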